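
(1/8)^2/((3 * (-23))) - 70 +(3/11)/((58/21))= -98470495/1408704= -69.90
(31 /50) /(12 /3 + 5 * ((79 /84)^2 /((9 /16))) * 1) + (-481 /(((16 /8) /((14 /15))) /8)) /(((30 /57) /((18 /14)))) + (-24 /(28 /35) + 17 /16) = -83156443991 /18832400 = -4415.61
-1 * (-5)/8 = 5/8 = 0.62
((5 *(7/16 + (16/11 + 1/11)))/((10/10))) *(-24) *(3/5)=-3141/22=-142.77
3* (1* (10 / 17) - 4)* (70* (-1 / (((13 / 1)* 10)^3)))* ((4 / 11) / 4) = 609 / 20541950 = 0.00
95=95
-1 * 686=-686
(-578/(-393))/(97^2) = 578/3697737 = 0.00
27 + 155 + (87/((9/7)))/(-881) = 181.92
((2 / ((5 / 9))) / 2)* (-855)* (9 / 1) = -13851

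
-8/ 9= -0.89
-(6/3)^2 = -4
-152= -152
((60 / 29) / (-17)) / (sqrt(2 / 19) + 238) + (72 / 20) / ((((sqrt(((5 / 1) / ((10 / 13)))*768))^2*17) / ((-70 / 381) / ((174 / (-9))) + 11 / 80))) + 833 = 30*sqrt(38) / 265291681 + 9340183492541597663 / 11212712072473600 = 833.00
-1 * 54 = -54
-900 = -900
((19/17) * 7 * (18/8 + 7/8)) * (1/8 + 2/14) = 7125/1088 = 6.55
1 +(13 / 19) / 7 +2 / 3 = 704 / 399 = 1.76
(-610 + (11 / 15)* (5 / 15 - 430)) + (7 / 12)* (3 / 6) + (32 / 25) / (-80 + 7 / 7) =-131508469 / 142200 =-924.81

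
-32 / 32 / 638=-1 / 638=-0.00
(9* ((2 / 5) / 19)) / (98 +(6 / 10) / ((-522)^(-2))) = 9 / 7770449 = 0.00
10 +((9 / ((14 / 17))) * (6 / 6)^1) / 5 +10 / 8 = 1881 / 140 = 13.44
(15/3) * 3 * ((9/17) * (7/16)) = 945/272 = 3.47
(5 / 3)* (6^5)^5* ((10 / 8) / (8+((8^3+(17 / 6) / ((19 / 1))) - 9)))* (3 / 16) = 1266036263832807014400 / 58271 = 21726695334434058.35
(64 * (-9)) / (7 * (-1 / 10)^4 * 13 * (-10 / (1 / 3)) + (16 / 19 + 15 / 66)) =-40128000 / 55481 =-723.27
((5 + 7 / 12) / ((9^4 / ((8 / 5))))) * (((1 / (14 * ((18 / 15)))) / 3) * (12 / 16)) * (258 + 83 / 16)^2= 1188078907 / 846526464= 1.40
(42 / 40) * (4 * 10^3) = 4200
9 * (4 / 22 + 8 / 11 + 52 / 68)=2817 / 187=15.06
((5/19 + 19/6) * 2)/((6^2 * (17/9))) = 23/228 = 0.10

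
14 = 14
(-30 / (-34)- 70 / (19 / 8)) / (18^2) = -9235 / 104652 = -0.09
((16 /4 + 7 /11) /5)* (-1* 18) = -918 /55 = -16.69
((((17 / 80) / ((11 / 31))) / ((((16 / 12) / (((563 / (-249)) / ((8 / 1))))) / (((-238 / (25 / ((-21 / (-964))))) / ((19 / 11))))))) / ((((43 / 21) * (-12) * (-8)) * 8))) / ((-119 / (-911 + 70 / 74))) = 183575732823 / 2476731133952000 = 0.00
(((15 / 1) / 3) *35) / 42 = 4.17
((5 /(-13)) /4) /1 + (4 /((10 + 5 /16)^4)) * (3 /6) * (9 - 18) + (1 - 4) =-13266071369 /4282492500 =-3.10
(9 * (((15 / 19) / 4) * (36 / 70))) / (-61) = -243 / 16226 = -0.01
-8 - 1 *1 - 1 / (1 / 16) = -25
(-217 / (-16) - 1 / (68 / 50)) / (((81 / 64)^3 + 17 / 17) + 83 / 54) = 1543421952 / 549198107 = 2.81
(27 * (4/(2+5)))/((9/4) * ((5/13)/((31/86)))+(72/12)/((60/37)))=217620/86051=2.53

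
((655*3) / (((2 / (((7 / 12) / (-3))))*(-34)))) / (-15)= -917 / 2448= -0.37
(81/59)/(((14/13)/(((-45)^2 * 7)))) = 18070.55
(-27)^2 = 729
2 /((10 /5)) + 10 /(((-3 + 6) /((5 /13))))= 89 /39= 2.28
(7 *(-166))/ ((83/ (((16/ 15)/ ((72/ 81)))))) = -84/ 5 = -16.80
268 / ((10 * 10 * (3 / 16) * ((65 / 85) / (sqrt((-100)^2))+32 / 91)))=6633536 / 166749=39.78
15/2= 7.50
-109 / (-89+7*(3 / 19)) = 2071 / 1670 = 1.24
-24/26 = -12/13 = -0.92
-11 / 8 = -1.38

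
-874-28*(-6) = -706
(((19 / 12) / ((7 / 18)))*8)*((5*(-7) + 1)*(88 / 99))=-984.38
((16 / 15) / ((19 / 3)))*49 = 784 / 95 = 8.25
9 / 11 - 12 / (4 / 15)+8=-398 / 11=-36.18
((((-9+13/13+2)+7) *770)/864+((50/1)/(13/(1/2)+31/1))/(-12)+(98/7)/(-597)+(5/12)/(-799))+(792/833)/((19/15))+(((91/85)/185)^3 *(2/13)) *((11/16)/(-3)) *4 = 22595087605913933906323/14627035805210057250000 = 1.54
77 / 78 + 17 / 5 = 1711 / 390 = 4.39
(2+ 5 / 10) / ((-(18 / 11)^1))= -55 / 36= -1.53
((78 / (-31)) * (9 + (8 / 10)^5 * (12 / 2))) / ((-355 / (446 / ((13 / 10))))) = 183407688 / 6878125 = 26.67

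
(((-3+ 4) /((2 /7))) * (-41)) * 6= -861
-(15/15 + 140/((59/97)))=-13639/59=-231.17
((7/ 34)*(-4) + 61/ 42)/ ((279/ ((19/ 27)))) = 8531/ 5378562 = 0.00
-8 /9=-0.89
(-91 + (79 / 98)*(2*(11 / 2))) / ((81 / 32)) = -42928 / 1323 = -32.45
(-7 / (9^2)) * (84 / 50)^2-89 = -501997 / 5625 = -89.24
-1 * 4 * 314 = -1256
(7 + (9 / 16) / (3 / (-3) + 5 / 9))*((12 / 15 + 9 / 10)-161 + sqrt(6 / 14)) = -584631 / 640 + 367*sqrt(21) / 448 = -909.73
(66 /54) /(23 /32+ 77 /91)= 4576 /5859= 0.78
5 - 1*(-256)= 261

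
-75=-75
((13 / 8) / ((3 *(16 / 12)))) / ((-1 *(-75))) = 13 / 2400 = 0.01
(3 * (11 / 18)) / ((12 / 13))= 143 / 72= 1.99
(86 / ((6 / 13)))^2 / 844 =41.14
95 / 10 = 19 / 2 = 9.50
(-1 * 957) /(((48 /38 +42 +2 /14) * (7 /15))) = -272745 /5773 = -47.24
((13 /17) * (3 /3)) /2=13 /34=0.38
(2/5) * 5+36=38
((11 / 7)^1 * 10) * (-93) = -10230 / 7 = -1461.43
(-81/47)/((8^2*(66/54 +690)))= -729/18712768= -0.00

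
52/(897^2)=4/61893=0.00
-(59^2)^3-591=-42180534232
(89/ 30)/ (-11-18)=-0.10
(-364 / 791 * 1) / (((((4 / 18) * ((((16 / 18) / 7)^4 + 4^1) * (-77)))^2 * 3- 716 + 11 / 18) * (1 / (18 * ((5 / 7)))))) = -182839442534133840 / 412257158420800701913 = -0.00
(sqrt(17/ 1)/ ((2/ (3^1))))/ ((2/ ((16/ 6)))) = 2 * sqrt(17) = 8.25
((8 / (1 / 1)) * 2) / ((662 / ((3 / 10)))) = 12 / 1655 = 0.01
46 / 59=0.78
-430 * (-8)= 3440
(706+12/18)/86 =1060/129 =8.22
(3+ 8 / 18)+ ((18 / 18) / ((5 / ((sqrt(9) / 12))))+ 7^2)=9449 / 180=52.49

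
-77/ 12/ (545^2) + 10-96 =-306529877/ 3564300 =-86.00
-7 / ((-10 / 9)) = 63 / 10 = 6.30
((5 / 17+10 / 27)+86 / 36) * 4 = 5606 / 459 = 12.21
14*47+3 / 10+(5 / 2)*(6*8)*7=1498.30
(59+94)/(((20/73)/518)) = 2892771/10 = 289277.10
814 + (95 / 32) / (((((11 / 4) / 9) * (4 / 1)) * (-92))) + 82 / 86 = 1134795747 / 1392512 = 814.93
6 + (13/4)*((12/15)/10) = 313/50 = 6.26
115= 115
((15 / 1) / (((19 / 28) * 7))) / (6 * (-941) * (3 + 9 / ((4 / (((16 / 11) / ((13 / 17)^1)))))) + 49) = -8580 / 111539101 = -0.00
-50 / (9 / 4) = -200 / 9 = -22.22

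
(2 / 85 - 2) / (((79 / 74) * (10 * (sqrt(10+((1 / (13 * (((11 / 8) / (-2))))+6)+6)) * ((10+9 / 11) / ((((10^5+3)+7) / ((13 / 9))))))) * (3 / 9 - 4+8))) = -2637623736 * sqrt(447590) / 30192285175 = -58.45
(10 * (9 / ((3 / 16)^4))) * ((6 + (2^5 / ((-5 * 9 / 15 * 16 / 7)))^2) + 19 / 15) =171311104 / 81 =2114951.90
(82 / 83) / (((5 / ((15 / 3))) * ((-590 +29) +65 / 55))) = -0.00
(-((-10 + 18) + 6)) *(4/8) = -7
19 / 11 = 1.73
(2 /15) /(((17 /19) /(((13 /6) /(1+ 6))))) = 247 /5355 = 0.05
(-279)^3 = -21717639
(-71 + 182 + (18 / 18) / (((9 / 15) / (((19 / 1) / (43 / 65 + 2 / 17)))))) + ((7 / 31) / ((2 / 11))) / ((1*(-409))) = 9932225413 / 65499714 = 151.64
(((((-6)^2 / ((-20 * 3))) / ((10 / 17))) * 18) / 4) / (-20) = 459 / 2000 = 0.23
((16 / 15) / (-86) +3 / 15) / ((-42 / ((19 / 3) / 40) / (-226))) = 259787 / 1625400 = 0.16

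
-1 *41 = -41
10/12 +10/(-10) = -1/6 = -0.17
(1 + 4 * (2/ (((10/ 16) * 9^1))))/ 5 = 109/ 225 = 0.48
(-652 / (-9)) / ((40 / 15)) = 163 / 6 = 27.17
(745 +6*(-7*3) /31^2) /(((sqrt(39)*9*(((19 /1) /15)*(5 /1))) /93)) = 55063*sqrt(39) /1767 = 194.61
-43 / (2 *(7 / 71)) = -3053 / 14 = -218.07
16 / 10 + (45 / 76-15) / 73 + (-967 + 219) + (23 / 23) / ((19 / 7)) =-283567 / 380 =-746.23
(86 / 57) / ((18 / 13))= 559 / 513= 1.09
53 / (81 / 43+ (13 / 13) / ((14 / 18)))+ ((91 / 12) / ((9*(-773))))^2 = 116546844673 / 6969578256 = 16.72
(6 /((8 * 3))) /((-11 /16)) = -4 /11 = -0.36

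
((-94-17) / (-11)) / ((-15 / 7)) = -259 / 55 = -4.71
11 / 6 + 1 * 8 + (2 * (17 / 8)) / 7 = 877 / 84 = 10.44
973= 973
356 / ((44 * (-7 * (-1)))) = 89 / 77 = 1.16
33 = 33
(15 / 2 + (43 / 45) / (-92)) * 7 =217049 / 4140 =52.43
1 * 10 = 10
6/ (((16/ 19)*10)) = 57/ 80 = 0.71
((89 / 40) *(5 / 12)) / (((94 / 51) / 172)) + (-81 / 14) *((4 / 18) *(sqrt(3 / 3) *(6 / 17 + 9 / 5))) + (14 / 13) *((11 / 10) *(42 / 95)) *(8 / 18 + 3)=141822643489 / 1657765200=85.55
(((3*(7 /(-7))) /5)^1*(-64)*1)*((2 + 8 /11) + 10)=5376 /11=488.73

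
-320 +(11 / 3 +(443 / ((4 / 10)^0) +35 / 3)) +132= 811 / 3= 270.33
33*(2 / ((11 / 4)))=24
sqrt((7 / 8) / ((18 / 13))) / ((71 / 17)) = 17 * sqrt(91) / 852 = 0.19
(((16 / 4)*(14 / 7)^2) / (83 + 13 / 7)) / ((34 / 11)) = 28 / 459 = 0.06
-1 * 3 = -3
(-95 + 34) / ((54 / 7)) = -427 / 54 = -7.91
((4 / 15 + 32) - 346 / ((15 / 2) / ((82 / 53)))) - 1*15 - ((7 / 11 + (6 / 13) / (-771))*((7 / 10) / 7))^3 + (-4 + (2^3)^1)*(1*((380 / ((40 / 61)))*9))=2189633319509574032223 / 105230914186232120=20807.89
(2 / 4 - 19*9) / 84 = -341 / 168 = -2.03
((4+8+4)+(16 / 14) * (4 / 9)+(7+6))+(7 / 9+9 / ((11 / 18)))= 3466 / 77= 45.01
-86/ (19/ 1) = -4.53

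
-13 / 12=-1.08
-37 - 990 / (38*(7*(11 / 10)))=-40.38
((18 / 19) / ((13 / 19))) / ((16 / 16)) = 18 / 13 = 1.38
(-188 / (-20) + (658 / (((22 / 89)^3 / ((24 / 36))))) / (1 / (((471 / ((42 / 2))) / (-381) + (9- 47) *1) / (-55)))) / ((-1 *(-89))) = 3364727073451 / 14893850070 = 225.91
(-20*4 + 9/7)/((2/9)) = -354.21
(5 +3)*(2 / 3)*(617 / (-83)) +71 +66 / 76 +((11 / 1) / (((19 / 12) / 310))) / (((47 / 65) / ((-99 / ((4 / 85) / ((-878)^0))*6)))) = -16719501769499 / 444714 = -37596076.96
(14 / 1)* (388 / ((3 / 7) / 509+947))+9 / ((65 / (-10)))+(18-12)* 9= 639883246 / 10966033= 58.35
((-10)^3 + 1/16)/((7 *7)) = -15999/784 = -20.41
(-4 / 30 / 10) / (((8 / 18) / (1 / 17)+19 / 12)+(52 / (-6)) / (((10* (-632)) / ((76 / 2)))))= -237 / 163370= -0.00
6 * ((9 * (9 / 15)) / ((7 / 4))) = 18.51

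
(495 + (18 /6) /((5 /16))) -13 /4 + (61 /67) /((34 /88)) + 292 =18126193 /22780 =795.71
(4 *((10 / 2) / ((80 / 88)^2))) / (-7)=-121 / 35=-3.46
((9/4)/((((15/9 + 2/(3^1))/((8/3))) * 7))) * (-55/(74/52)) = -25740/1813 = -14.20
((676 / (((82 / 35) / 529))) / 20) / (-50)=-625807 / 4100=-152.64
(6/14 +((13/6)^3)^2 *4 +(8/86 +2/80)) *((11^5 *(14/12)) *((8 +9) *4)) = 19915087522162481/3761640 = 5294256633.32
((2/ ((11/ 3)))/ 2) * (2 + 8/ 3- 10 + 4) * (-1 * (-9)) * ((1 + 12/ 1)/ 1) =-468/ 11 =-42.55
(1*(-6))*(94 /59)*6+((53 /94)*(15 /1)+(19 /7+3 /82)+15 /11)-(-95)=439609185 /8754361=50.22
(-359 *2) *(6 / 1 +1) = -5026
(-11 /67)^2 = 121 /4489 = 0.03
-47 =-47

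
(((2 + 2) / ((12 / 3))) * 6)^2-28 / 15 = 512 / 15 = 34.13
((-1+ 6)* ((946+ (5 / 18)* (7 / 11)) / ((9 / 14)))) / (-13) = -504385 / 891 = -566.09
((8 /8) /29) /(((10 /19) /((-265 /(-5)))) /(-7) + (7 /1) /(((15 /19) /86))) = 105735 /2338163048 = 0.00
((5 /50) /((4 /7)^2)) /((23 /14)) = 0.19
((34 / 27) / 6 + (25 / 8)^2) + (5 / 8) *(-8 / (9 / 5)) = 37313 / 5184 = 7.20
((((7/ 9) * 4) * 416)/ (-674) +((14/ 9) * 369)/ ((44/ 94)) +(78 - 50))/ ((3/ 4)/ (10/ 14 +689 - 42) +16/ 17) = 12881965053944/ 9693052479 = 1328.99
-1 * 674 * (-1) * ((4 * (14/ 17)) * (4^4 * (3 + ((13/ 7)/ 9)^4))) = 65273317900288/ 38257191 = 1706171.21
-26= -26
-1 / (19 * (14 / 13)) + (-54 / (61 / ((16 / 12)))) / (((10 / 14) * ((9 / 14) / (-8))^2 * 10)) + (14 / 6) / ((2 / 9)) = -27636106 / 1825425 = -15.14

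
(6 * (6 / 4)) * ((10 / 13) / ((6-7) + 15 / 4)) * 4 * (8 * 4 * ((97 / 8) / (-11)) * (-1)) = 558720 / 1573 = 355.19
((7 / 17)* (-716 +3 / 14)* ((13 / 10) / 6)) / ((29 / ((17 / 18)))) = -130273 / 62640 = -2.08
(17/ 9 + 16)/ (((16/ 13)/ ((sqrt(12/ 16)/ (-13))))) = -161 *sqrt(3)/ 288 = -0.97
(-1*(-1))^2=1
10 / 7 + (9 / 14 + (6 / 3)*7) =225 / 14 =16.07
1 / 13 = 0.08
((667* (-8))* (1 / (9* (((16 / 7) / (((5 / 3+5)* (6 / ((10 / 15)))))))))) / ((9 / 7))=-326830 / 27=-12104.81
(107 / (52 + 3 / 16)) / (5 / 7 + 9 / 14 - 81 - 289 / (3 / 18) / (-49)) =-167776 / 3621395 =-0.05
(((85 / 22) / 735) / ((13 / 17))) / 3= 289 / 126126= 0.00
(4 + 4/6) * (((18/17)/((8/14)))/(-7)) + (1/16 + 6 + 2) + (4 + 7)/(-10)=5.73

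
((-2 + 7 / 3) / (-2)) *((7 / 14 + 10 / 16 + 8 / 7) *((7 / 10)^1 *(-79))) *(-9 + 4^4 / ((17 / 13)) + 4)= 10845673 / 2720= 3987.38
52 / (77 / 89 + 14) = 4628 / 1323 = 3.50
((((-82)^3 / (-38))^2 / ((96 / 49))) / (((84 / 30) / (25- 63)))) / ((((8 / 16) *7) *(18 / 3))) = -23750521205 / 342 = -69445968.44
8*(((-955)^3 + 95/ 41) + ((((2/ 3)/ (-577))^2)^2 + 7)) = -2564910558352873447692776/ 368105348935161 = -6967870925.46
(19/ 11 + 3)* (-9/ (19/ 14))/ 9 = -728/ 209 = -3.48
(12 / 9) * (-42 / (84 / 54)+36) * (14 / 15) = 56 / 5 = 11.20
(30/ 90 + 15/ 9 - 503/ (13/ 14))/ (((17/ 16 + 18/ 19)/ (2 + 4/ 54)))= -119440384/ 214461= -556.93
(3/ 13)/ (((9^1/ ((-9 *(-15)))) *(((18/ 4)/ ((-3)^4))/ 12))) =9720/ 13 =747.69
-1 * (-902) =902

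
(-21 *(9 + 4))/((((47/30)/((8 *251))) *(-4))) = 4111380/47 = 87476.17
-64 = -64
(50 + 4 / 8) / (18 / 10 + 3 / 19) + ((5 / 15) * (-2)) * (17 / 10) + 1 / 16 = 61311 / 2480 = 24.72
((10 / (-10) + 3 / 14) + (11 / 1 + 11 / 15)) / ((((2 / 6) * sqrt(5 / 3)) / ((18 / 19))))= 1089 * sqrt(15) / 175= 24.10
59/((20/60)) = 177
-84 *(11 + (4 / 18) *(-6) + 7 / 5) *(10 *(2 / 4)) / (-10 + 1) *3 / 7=664 / 3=221.33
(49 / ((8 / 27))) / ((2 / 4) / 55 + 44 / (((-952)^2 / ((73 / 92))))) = 63199410120 / 3488887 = 18114.49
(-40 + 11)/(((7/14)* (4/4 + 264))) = -58/265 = -0.22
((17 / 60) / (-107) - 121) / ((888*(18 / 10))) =-776837 / 10261728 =-0.08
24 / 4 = 6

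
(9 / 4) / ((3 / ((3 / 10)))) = 9 / 40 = 0.22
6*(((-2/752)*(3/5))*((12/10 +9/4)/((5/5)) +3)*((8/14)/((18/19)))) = -2451/65800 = -0.04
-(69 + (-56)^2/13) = -4033/13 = -310.23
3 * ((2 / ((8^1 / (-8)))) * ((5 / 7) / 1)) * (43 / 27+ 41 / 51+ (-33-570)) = 2756770 / 1071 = 2574.01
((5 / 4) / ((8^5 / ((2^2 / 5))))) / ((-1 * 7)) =-1 / 229376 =-0.00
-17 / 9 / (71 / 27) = -51 / 71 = -0.72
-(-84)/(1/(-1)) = -84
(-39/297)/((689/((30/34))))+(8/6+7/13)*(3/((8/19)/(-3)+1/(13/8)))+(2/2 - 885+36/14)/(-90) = 431870267/19980576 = 21.61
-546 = -546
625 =625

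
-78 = -78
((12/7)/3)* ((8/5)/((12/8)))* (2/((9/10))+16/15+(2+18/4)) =28192/4725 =5.97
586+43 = 629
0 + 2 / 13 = 2 / 13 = 0.15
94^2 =8836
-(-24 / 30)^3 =64 / 125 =0.51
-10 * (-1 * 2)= 20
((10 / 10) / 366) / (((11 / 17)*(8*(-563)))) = -17 / 18133104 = -0.00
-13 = -13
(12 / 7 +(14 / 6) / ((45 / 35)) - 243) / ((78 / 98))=-316820 / 1053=-300.87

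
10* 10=100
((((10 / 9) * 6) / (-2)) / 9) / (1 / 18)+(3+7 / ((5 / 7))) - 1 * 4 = 32 / 15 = 2.13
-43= -43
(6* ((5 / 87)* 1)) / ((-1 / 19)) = -190 / 29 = -6.55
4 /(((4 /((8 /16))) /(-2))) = -1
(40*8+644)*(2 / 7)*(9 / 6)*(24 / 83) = 69408 / 581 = 119.46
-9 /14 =-0.64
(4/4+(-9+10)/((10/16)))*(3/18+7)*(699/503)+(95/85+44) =6072209/85510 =71.01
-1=-1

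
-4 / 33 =-0.12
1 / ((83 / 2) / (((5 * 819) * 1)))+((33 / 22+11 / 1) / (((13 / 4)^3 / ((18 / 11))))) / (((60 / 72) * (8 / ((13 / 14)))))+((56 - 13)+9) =162830218 / 1080079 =150.76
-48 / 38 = -24 / 19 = -1.26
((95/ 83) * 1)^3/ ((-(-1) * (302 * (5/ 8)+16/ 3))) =10288500/ 1331691923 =0.01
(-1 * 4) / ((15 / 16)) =-64 / 15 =-4.27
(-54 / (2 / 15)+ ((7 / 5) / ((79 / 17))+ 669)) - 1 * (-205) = 185374 / 395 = 469.30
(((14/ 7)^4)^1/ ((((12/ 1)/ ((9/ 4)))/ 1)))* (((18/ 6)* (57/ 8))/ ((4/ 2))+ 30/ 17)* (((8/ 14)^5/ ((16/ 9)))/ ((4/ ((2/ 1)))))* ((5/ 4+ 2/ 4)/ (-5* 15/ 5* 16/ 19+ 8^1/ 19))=-1737531/ 18939088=-0.09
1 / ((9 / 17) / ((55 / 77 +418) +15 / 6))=100249 / 126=795.63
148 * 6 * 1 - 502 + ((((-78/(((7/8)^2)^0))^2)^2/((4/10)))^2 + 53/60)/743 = 513792889023383933/44580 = 11525188179079.94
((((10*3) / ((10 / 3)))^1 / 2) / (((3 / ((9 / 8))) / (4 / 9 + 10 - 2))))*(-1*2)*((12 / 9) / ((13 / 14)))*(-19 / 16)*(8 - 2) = 7581 / 26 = 291.58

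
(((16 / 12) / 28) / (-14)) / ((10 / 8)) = -2 / 735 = -0.00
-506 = -506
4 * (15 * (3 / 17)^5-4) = -22703132 / 1419857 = -15.99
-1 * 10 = -10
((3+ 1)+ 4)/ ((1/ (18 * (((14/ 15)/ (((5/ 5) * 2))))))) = 336/ 5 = 67.20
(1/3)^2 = 1/9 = 0.11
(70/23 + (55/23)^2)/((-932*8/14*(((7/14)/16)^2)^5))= -2283113904844308480/123257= -18523198721730.27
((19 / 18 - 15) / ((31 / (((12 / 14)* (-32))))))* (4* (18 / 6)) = 32128 / 217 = 148.06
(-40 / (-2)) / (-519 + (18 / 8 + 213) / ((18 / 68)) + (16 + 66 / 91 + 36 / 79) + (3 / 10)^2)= 43134000 / 671677553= 0.06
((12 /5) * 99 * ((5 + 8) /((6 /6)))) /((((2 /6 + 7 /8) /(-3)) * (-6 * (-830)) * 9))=-10296 /60175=-0.17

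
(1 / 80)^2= 1 / 6400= 0.00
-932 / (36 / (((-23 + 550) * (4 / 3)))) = -491164 / 27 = -18191.26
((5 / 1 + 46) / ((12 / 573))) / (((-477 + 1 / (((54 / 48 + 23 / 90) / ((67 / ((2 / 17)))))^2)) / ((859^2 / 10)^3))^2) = 31976123273384089855654155486299081217833496807967 / 2342531784029359585932000000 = 13650240945026735412541.21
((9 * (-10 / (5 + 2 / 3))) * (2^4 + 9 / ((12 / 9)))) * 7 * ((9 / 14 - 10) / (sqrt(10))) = 321867 * sqrt(10) / 136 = 7484.06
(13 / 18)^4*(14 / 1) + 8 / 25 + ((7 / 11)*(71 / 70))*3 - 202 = -2828159671 / 14434200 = -195.93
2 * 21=42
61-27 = 34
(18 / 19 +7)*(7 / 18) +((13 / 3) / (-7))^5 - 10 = -1086412541 / 155195838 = -7.00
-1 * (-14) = 14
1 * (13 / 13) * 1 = 1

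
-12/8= -3/2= -1.50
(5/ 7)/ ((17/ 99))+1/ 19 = 9524/ 2261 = 4.21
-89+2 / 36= -1601 / 18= -88.94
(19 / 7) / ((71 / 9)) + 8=4147 / 497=8.34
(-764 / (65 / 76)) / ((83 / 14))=-812896 / 5395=-150.68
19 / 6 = 3.17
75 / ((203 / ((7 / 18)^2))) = 175 / 3132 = 0.06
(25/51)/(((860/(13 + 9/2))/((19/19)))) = 175/17544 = 0.01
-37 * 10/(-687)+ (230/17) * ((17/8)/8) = 4.13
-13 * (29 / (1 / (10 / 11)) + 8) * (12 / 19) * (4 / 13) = -18144 / 209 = -86.81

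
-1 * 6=-6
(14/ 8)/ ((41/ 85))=595/ 164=3.63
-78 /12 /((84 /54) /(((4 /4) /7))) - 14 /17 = -4733 /3332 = -1.42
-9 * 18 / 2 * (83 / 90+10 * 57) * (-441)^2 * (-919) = 82652245451433 / 10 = 8265224545143.30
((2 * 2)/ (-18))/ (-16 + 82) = -0.00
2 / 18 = 1 / 9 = 0.11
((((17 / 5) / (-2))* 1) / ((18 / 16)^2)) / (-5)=544 / 2025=0.27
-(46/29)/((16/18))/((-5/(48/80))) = 621/2900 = 0.21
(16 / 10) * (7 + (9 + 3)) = 152 / 5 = 30.40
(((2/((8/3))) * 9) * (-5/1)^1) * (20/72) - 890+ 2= -897.38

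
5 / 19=0.26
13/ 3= 4.33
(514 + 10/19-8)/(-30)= -1604/95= -16.88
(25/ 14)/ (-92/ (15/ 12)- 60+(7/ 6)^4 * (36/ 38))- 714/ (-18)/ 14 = 106803461/ 37876398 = 2.82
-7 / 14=-1 / 2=-0.50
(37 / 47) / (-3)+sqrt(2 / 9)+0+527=sqrt(2) / 3+74270 / 141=527.21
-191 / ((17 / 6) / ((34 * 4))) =-9168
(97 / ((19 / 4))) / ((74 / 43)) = 8342 / 703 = 11.87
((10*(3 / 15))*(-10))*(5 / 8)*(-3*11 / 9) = 275 / 6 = 45.83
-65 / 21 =-3.10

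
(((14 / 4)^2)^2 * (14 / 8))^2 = 282475249 / 4096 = 68963.68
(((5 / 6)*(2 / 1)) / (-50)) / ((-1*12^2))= 1 / 4320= 0.00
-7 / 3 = -2.33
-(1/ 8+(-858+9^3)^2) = -133129/ 8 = -16641.12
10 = 10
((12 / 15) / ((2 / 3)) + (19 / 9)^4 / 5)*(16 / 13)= 2714992 / 426465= 6.37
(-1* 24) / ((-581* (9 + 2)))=24 / 6391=0.00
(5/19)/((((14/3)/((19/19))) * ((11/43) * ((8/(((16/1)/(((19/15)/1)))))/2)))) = 19350/27797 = 0.70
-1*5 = -5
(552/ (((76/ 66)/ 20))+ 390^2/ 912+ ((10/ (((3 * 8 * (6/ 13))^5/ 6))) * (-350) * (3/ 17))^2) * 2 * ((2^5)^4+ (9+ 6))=2186014882299039175144444811215/ 106863101641331048448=20456217803.19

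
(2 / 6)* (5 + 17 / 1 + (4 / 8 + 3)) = 17 / 2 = 8.50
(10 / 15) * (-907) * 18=-10884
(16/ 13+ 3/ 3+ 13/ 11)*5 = 2440/ 143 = 17.06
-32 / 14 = -16 / 7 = -2.29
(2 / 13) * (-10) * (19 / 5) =-76 / 13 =-5.85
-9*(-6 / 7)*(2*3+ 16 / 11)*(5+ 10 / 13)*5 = 1660500 / 1001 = 1658.84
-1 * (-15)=15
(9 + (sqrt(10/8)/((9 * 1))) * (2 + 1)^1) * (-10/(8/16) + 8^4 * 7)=14326 * sqrt(5)/3 + 257868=268545.97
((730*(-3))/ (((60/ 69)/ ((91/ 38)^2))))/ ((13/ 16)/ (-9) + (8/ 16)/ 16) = 1501610292/ 6137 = 244681.49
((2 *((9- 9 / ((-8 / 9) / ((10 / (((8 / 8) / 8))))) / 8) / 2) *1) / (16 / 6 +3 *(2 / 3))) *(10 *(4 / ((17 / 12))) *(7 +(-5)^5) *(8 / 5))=-56572992 / 17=-3327823.06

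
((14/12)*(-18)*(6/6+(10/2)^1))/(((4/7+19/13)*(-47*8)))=5733/34780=0.16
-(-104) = 104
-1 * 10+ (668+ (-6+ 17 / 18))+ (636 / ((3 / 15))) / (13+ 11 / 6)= 1389457 / 1602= 867.33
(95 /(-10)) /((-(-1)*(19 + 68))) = -19 /174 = -0.11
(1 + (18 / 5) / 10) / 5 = 34 / 125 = 0.27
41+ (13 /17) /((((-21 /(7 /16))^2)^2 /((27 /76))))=10414718989 /254017536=41.00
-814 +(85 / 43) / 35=-244997 / 301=-813.94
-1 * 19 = -19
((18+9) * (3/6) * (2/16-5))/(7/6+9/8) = -3159/110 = -28.72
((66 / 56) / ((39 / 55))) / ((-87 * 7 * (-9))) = 605 / 1995084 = 0.00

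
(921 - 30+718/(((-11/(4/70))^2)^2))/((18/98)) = 19575849718363/4035425625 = 4851.00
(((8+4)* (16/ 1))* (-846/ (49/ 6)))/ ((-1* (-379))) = -974592/ 18571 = -52.48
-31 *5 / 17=-155 / 17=-9.12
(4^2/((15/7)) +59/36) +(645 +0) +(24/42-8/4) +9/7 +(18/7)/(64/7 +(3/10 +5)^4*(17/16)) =86904861031703/132889013460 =653.97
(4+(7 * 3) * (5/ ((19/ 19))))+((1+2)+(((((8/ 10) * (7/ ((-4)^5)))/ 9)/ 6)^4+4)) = 2647725189114101762401/ 22825217147535360000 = 116.00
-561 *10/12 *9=-4207.50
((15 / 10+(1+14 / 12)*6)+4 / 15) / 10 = 443 / 300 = 1.48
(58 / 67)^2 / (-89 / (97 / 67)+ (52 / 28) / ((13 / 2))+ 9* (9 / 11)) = -12562858 / 902329401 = -0.01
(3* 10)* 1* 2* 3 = 180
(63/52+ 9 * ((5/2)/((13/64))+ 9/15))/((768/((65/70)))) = 10173/71680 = 0.14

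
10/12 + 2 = 17/6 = 2.83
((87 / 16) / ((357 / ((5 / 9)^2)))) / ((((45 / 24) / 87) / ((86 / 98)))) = 180815 / 944622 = 0.19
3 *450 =1350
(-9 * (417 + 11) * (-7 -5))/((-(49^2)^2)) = -46224/5764801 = -0.01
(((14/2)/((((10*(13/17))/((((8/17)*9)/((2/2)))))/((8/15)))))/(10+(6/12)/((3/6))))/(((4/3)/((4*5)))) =2016/715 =2.82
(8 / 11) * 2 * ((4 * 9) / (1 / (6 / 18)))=192 / 11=17.45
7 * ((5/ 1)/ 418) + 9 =9.08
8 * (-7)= -56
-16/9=-1.78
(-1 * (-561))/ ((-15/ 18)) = -3366/ 5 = -673.20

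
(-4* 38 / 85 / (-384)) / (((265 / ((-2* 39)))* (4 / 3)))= -741 / 720800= -0.00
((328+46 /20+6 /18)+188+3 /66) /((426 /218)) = 9328438 /35145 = 265.43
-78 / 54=-1.44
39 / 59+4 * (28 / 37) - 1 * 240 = -515869 / 2183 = -236.31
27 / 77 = 0.35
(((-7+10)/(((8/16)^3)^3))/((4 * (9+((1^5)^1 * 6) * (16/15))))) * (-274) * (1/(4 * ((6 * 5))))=-56.94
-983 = -983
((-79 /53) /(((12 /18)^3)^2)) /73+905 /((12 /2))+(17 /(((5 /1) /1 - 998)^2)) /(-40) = 183854533243621 /1220807545920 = 150.60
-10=-10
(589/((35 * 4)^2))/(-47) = -589/921200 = -0.00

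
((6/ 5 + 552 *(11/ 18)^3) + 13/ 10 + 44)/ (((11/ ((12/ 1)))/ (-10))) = -1676500/ 891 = -1881.59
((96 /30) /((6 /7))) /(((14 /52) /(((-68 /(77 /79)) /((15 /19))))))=-21230144 /17325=-1225.41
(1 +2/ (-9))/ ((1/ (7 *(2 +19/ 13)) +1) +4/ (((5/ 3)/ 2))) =49/ 368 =0.13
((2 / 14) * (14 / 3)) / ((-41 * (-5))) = 2 / 615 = 0.00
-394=-394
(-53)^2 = 2809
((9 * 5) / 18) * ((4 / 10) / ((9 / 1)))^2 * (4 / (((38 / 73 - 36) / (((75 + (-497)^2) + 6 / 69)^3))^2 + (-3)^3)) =-359014004282711165150502421107674429696486528 / 490727267103930823865092996851451940837251181835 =-0.00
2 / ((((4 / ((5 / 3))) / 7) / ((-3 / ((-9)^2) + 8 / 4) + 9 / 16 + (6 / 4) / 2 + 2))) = 79765 / 2592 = 30.77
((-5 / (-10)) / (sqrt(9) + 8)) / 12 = 0.00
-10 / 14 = -5 / 7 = -0.71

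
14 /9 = 1.56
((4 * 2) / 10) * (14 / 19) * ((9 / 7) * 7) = 504 / 95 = 5.31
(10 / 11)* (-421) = -382.73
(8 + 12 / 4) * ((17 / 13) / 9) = 187 / 117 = 1.60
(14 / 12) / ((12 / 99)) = 77 / 8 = 9.62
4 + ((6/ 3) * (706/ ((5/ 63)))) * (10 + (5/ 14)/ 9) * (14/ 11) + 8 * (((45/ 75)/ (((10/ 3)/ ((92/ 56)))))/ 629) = 25024010614/ 110075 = 227336.00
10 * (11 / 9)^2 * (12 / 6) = 2420 / 81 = 29.88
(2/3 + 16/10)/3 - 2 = -1.24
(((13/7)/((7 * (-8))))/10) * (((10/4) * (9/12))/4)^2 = -585/802816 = -0.00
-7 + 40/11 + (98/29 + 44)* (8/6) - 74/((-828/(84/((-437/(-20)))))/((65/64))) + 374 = 33408635065/76950456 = 434.16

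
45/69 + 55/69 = 100/69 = 1.45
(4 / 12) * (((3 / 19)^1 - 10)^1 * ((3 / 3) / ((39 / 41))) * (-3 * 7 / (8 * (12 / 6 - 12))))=-53669 / 59280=-0.91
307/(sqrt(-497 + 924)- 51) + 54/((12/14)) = 121305/2174- 307*sqrt(427)/2174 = 52.88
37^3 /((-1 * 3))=-50653 /3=-16884.33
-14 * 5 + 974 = 904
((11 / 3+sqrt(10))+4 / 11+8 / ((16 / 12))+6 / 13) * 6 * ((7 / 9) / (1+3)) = 7 * sqrt(10) / 6+31507 / 2574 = 15.93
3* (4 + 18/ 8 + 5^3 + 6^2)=2007/ 4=501.75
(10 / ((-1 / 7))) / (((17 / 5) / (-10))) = 3500 / 17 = 205.88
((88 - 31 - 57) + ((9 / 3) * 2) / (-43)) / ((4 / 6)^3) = -81 / 172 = -0.47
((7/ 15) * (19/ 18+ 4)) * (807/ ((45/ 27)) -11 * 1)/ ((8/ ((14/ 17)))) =5274997/ 45900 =114.92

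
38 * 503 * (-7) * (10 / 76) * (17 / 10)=-59857 / 2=-29928.50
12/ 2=6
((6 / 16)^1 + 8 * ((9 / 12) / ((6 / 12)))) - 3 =75 / 8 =9.38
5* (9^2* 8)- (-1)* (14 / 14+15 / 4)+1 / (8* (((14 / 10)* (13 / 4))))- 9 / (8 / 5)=3239.15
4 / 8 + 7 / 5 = 1.90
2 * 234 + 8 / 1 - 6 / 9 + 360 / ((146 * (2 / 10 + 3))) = 417067 / 876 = 476.10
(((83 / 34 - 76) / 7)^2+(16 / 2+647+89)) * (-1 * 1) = -48398137 / 56644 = -854.43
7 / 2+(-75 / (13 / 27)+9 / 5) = -19561 / 130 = -150.47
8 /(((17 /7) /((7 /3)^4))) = 134456 /1377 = 97.64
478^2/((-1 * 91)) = -228484/91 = -2510.81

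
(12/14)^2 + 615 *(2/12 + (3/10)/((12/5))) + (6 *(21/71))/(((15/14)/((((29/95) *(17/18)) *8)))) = 7294771229/39660600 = 183.93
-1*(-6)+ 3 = 9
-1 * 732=-732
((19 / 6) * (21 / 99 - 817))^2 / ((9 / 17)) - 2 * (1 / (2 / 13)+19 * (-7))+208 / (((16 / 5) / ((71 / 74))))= 82486929574435 / 6527466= 12636899.15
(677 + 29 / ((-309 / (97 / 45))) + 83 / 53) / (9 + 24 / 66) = 5499233641 / 75907395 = 72.45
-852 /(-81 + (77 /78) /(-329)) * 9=28110888 /296957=94.66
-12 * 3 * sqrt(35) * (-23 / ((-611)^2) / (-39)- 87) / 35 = 3040027512 * sqrt(35) / 33972211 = 529.40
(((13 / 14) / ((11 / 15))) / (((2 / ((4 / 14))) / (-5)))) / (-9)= 325 / 3234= 0.10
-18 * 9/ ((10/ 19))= -1539/ 5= -307.80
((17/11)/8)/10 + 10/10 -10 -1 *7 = -14063/880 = -15.98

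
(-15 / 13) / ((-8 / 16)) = 30 / 13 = 2.31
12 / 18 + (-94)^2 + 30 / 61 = 1617200 / 183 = 8837.16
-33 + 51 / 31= -972 / 31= -31.35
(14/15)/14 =1/15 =0.07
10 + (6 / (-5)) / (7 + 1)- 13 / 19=9.17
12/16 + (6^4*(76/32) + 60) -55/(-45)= 113039/36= 3139.97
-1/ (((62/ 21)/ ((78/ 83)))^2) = -670761/ 6620329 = -0.10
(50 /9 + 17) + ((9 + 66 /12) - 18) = 343 /18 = 19.06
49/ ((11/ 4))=196/ 11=17.82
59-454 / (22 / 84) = -18419 / 11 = -1674.45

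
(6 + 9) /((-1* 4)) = -15 /4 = -3.75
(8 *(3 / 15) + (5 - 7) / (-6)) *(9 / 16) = 87 / 80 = 1.09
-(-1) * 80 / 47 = 80 / 47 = 1.70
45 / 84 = 15 / 28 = 0.54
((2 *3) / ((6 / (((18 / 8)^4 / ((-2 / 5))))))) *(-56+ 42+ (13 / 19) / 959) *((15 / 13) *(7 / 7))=125518983075 / 121278976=1034.96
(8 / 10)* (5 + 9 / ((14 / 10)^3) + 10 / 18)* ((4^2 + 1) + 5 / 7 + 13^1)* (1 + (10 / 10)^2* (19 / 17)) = 18765200 / 40817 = 459.74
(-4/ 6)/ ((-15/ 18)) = 4/ 5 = 0.80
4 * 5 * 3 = 60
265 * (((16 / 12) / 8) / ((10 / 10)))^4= 265 / 1296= 0.20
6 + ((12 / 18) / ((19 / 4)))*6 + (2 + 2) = 206 / 19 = 10.84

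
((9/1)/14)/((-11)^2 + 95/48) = 216/41321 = 0.01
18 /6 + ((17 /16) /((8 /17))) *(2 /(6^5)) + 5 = 3981601 /497664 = 8.00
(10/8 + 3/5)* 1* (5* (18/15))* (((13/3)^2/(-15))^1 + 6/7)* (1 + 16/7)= -317423/22050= -14.40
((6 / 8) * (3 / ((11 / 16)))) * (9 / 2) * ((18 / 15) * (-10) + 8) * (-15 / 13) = 9720 / 143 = 67.97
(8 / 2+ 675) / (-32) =-679 / 32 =-21.22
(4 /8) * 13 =13 /2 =6.50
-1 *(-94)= 94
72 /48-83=-163 /2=-81.50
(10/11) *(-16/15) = -32/33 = -0.97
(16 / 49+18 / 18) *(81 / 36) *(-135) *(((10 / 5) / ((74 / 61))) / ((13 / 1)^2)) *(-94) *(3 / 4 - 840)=-310094.58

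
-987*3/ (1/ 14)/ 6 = -6909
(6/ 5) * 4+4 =44/ 5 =8.80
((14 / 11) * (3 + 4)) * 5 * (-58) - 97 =-2680.64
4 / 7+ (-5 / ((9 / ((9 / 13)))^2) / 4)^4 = 0.57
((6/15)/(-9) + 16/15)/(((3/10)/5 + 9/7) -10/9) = 3220/739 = 4.36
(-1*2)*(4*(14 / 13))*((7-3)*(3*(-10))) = 13440 / 13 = 1033.85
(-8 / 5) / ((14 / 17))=-68 / 35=-1.94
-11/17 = -0.65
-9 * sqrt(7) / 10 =-2.38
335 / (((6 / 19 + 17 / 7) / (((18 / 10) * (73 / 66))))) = 26733 / 110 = 243.03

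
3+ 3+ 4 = 10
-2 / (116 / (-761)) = 761 / 58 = 13.12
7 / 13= 0.54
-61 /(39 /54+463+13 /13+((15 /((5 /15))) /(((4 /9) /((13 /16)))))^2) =-2248704 /266613545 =-0.01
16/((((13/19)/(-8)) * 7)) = -2432/91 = -26.73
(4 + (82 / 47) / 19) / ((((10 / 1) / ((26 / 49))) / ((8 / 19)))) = 54288 / 593845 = 0.09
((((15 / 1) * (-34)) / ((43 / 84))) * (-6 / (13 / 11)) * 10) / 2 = 14137200 / 559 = 25290.16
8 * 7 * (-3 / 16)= -21 / 2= -10.50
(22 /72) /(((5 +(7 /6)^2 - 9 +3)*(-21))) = -11 /273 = -0.04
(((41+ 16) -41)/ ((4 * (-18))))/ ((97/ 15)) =-10/ 291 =-0.03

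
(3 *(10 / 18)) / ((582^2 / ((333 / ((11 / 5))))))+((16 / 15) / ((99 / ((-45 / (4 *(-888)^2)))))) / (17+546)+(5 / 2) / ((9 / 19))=181904785622531 / 34461306901296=5.28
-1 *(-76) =76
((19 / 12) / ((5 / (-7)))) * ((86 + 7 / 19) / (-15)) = 3829 / 300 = 12.76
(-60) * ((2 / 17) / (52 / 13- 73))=0.10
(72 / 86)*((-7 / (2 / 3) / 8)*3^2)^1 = -1701 / 172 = -9.89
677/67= 10.10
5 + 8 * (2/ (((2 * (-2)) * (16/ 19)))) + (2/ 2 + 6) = 29/ 4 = 7.25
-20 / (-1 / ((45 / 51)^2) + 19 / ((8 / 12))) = -9000 / 12247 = -0.73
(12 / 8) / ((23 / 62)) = 93 / 23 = 4.04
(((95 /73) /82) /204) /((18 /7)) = 665 /21980592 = 0.00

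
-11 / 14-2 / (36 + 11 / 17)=-1047 / 1246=-0.84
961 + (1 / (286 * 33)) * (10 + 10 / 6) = 27209789 / 28314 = 961.00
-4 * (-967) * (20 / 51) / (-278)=-38680 / 7089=-5.46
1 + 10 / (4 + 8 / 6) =23 / 8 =2.88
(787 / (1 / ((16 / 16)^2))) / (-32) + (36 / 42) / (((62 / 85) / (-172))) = -1574299 / 6944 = -226.71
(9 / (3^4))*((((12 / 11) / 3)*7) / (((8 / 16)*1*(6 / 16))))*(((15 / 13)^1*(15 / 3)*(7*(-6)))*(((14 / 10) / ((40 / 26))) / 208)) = -686 / 429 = -1.60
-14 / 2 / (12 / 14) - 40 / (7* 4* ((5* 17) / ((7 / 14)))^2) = -247819 / 30345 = -8.17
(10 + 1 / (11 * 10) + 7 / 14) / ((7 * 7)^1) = 578 / 2695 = 0.21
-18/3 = -6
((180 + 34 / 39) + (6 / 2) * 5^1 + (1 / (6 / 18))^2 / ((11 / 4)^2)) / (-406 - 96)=-929935 / 2368938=-0.39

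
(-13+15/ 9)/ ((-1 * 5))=34/ 15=2.27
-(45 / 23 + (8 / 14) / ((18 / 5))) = -2.12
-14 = -14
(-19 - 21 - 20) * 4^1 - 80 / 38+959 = 13621 / 19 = 716.89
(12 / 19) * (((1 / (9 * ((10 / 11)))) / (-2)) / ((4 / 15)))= -11 / 76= -0.14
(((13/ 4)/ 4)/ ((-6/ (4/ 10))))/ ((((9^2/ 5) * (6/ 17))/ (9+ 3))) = -221/ 1944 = -0.11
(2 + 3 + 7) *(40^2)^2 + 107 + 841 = 30720948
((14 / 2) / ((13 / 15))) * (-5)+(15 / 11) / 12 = -23035 / 572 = -40.27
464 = 464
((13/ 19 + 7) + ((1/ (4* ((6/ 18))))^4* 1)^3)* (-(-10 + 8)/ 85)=491914183/ 2709520384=0.18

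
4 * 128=512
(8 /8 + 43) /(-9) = -44 /9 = -4.89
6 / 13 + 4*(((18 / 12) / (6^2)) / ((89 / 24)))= 586 / 1157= 0.51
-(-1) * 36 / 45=4 / 5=0.80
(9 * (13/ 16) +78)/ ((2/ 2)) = 1365/ 16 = 85.31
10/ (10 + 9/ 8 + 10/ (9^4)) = 524880/ 584009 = 0.90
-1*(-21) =21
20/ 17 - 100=-98.82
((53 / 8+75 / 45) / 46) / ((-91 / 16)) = -199 / 6279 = -0.03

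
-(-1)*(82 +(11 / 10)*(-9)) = 72.10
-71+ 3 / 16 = -1133 / 16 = -70.81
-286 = -286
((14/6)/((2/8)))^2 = 784/9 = 87.11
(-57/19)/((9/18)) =-6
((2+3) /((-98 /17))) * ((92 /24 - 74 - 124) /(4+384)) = 99025 /228144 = 0.43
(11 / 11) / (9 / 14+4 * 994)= 14 / 55673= 0.00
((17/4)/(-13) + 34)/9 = 3.74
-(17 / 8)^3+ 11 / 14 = -31575 / 3584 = -8.81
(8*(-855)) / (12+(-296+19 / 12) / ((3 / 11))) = 6.41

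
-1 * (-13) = 13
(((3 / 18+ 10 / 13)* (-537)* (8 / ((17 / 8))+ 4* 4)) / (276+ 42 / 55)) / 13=-20123180 / 7288801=-2.76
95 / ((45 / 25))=475 / 9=52.78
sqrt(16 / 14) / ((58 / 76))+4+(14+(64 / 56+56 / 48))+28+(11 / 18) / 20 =76*sqrt(14) / 203+121817 / 2520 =49.74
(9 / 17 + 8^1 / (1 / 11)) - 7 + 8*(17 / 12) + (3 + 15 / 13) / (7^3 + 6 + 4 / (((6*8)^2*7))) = 86647685120 / 932953047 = 92.87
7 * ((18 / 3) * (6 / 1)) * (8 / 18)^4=7168 / 729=9.83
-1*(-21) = 21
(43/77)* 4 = 2.23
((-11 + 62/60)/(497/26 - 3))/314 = -3887/1973490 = -0.00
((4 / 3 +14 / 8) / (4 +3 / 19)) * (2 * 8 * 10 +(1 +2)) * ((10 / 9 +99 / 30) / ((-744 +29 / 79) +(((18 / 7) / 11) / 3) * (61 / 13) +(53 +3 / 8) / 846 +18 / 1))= -0.74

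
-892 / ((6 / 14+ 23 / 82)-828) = 1.08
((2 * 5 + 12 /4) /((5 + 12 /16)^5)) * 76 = 1011712 /6436343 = 0.16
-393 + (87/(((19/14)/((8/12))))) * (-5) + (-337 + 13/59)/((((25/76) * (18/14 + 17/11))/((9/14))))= -512677471/610945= -839.15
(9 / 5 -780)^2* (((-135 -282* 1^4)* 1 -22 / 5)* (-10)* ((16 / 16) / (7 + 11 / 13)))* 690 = 19076038101666 / 85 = 224423977666.66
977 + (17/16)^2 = 250401/256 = 978.13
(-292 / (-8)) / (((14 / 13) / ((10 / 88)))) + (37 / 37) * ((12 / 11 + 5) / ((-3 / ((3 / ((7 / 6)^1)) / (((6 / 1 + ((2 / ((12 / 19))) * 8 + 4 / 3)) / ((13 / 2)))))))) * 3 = 44369 / 60368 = 0.73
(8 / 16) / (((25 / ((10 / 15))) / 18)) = 6 / 25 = 0.24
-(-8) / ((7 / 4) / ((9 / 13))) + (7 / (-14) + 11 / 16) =4881 / 1456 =3.35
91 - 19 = 72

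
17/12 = 1.42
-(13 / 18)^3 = -2197 / 5832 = -0.38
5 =5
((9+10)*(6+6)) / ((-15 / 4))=-304 / 5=-60.80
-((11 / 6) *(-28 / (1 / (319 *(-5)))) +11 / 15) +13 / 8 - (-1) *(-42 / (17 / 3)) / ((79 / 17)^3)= -1614719465769 / 19721560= -81875.85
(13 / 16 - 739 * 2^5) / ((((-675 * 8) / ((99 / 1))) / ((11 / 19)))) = 9156191 / 36480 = 250.99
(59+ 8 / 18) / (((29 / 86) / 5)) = 881.42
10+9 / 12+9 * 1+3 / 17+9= 1967 / 68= 28.93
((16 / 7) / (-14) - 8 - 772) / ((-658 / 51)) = 60.47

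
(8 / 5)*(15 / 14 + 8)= 508 / 35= 14.51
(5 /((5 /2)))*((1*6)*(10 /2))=60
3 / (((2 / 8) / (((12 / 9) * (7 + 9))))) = 256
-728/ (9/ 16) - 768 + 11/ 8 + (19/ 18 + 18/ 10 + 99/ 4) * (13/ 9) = -2020.97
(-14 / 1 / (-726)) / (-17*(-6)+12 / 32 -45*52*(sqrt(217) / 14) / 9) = -4480*sqrt(217) / 805141623 -8232 / 268380541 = -0.00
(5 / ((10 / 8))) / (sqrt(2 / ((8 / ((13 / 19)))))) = 8 * sqrt(247) / 13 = 9.67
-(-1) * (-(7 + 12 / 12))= -8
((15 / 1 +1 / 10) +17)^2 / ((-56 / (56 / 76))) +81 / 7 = -1.99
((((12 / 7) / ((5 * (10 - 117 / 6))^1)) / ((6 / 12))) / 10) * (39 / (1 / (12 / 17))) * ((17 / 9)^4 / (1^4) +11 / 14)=-51644944 / 19229805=-2.69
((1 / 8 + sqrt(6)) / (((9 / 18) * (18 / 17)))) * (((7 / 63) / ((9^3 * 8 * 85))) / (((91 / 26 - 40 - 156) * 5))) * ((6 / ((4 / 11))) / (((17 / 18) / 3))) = -sqrt(6) / 43375500 - 1 / 347004000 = -0.00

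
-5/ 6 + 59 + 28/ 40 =883/ 15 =58.87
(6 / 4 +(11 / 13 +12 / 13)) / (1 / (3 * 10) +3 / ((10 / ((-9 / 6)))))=-7.85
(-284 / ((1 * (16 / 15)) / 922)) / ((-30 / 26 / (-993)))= -211262239.50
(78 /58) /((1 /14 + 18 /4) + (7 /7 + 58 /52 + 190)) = 0.01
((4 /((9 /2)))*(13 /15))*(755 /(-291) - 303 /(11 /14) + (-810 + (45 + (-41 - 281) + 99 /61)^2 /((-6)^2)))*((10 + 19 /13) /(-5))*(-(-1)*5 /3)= -38684567155712 /14471769015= -2673.11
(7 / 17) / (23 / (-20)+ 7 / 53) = -7420 / 18343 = -0.40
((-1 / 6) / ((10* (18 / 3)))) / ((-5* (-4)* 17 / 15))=-0.00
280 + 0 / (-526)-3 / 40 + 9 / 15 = 11221 / 40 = 280.52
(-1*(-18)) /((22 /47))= 423 /11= 38.45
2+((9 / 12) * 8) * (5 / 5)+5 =13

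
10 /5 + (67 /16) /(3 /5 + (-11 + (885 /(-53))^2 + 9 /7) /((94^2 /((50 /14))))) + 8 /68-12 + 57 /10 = 2528927462009 /1465411221020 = 1.73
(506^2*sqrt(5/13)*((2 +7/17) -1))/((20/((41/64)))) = 7873107*sqrt(65)/8840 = 7180.43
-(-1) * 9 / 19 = 9 / 19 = 0.47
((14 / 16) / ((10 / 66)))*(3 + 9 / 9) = 231 / 10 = 23.10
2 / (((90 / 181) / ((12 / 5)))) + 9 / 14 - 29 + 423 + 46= 472811 / 1050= 450.30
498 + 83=581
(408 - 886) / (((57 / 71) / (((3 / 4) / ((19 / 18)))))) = -152721 / 361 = -423.05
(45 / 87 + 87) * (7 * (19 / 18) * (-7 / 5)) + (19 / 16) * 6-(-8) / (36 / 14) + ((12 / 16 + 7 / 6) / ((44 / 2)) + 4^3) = -11928919 / 14355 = -830.99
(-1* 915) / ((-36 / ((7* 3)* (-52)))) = -27755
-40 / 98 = -20 / 49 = -0.41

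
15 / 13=1.15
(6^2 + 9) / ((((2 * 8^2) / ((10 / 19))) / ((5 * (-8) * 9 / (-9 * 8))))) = 1125 / 1216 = 0.93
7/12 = 0.58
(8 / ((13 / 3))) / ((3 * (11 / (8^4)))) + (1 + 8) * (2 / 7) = 231950 / 1001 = 231.72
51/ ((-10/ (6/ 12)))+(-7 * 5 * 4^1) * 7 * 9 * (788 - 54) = -129477651/ 20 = -6473882.55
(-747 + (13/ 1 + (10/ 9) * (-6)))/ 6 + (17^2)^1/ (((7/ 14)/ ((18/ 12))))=6692/ 9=743.56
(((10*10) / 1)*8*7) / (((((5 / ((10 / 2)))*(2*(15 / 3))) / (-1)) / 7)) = -3920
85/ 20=17/ 4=4.25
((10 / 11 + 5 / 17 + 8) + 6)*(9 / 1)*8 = 204696 / 187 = 1094.63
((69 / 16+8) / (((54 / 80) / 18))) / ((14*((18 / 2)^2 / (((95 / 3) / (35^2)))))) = 3743 / 500094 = 0.01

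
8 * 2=16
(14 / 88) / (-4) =-0.04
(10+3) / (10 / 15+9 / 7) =6.66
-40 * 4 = -160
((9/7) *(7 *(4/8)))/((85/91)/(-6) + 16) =2457/8651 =0.28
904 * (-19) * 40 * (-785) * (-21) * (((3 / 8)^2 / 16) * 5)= -7963491375 / 16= -497718210.94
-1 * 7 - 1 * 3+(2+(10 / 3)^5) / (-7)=-117496 / 1701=-69.07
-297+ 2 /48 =-7127 /24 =-296.96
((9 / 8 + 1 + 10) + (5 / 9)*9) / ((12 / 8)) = 137 / 12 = 11.42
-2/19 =-0.11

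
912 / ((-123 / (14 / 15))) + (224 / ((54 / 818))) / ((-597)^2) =-13633109056 / 1972723815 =-6.91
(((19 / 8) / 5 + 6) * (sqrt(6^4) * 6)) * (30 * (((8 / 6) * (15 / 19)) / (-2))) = -419580 / 19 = -22083.16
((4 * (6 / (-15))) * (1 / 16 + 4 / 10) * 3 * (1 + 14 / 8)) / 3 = -407 / 200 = -2.04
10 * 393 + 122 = 4052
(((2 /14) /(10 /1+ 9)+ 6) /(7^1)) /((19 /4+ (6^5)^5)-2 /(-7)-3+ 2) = 3196 /105874392623458207939253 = 0.00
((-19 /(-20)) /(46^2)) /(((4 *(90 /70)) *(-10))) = -133 /15235200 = -0.00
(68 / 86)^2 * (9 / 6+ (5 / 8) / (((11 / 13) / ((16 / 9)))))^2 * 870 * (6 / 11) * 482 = 25065897817160 / 22149171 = 1131685.60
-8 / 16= -1 / 2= -0.50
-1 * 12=-12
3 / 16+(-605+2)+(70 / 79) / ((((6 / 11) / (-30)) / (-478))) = 28682845 / 1264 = 22692.12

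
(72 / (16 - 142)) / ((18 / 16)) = -32 / 63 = -0.51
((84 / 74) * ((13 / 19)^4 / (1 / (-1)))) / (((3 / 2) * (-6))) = 0.03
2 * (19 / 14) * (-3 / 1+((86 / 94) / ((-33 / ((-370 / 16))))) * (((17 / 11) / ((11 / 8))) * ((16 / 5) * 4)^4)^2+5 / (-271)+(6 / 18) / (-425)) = 1584093424.22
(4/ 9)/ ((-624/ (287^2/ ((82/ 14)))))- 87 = -136211/ 1404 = -97.02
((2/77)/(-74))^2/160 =1/1298688160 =0.00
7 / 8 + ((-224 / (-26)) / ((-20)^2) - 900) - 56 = -2483269 / 2600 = -955.10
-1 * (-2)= 2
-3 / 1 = -3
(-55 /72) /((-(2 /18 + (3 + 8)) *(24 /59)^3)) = 2259169 /2211840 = 1.02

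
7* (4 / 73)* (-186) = -5208 / 73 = -71.34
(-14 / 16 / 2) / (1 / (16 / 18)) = -7 / 18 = -0.39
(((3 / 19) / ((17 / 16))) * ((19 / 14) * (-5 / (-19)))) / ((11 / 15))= 1800 / 24871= 0.07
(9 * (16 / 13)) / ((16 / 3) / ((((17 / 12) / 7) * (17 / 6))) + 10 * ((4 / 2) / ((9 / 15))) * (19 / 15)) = 0.21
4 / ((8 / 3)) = 3 / 2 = 1.50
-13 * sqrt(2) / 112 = -0.16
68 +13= 81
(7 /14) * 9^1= 9 /2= 4.50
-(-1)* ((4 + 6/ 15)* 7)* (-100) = -3080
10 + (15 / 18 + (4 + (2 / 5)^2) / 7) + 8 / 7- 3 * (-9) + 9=50999 / 1050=48.57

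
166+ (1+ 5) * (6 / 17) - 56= 1906 / 17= 112.12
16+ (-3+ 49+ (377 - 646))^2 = 49745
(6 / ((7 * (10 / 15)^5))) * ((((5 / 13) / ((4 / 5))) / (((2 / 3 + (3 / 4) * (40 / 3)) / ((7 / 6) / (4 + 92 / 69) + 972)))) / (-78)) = -566997975 / 155058176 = -3.66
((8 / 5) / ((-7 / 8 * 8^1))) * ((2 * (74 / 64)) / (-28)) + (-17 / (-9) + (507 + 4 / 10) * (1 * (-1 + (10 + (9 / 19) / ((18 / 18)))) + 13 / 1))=3822518279 / 335160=11405.06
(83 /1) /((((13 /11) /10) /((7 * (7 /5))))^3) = 103976303816 /2197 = 47326492.41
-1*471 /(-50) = 471 /50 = 9.42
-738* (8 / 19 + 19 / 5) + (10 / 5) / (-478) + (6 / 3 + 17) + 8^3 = -58672922 / 22705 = -2584.14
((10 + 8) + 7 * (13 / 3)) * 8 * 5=5800 / 3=1933.33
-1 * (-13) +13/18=247/18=13.72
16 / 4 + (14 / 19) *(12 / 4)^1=118 / 19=6.21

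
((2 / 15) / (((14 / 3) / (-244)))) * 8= -1952 / 35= -55.77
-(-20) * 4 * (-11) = -880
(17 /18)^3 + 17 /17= 10745 /5832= 1.84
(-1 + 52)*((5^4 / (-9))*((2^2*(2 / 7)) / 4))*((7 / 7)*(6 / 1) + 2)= -170000 / 21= -8095.24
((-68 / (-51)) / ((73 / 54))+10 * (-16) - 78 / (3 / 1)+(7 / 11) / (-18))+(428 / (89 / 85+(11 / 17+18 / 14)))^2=103217633712181 / 5048507574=20445.18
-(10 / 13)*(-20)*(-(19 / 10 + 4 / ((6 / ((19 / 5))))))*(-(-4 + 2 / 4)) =-238.72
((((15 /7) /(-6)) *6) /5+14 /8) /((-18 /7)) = -37 /72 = -0.51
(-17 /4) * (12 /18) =-17 /6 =-2.83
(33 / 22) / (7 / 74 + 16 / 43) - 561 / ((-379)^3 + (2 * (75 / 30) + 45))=86614141094 / 26947745055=3.21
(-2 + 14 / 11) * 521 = -4168 / 11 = -378.91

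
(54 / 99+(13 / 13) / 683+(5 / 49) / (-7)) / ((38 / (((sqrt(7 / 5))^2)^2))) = 685911 / 24980725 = 0.03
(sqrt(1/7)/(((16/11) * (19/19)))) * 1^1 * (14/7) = 11 * sqrt(7)/56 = 0.52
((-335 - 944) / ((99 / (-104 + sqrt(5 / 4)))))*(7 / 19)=931112 / 1881 - 8953*sqrt(5) / 3762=489.69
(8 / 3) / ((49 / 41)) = 328 / 147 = 2.23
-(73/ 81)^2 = -5329/ 6561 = -0.81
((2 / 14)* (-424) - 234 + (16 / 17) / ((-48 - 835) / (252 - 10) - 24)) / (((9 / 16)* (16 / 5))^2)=-5864335450 / 64494549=-90.93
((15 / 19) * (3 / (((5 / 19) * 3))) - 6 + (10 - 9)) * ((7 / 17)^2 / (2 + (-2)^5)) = 49 / 4335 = 0.01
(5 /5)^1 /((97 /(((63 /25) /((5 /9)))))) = 567 /12125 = 0.05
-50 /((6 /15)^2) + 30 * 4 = -385 /2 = -192.50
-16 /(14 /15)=-120 /7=-17.14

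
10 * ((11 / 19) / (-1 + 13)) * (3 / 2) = 55 / 76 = 0.72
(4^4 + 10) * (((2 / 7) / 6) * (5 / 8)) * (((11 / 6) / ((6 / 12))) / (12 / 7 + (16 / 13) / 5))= 475475 / 32112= 14.81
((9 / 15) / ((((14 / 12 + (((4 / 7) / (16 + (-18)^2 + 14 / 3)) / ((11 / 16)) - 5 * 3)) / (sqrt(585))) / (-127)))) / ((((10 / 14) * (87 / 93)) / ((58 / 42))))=2821104594 * sqrt(65) / 82589275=275.39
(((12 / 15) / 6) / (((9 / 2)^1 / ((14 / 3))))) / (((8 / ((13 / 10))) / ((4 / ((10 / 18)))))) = 182 / 1125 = 0.16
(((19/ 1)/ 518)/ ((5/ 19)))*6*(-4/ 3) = -1444/ 1295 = -1.12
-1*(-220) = 220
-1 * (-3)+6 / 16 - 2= 11 / 8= 1.38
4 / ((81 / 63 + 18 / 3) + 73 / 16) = 0.34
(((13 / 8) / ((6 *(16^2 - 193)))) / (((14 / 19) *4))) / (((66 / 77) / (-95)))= -23465 / 145152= -0.16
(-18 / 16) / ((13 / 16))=-1.38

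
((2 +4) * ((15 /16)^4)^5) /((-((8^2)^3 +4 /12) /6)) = -0.00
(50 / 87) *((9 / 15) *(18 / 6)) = 30 / 29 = 1.03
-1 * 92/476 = -23/119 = -0.19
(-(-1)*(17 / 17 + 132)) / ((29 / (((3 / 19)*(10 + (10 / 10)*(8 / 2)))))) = 294 / 29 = 10.14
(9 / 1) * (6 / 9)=6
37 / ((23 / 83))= 3071 / 23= 133.52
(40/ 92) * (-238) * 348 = -828240/ 23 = -36010.43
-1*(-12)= 12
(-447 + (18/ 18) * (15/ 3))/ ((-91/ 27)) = 918/ 7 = 131.14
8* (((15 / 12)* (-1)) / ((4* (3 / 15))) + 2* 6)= 167 / 2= 83.50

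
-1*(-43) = 43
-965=-965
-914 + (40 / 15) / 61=-167254 / 183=-913.96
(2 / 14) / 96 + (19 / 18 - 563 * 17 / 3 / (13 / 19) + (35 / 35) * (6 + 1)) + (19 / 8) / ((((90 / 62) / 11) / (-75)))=-157366709 / 26208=-6004.53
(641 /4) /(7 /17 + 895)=10897 /60888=0.18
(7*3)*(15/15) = 21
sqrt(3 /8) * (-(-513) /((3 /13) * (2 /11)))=24453 * sqrt(6) /8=7487.17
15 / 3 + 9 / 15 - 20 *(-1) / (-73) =1944 / 365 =5.33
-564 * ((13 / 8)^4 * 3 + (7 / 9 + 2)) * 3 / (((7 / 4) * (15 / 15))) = -41056709 / 1792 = -22911.11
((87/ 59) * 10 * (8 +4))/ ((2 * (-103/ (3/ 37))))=-15660/ 224849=-0.07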